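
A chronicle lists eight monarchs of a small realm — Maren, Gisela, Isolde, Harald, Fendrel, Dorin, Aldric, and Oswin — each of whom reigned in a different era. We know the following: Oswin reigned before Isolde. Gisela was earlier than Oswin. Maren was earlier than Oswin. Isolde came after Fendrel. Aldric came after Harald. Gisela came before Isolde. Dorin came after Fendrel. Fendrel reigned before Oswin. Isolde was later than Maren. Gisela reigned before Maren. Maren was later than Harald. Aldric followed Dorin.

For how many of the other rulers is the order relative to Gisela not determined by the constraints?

4

Forced after Gisela: Isolde, Maren, and Oswin.
That leaves Aldric, Dorin, Fendrel, and Harald with no forced order relative to Gisela — 4.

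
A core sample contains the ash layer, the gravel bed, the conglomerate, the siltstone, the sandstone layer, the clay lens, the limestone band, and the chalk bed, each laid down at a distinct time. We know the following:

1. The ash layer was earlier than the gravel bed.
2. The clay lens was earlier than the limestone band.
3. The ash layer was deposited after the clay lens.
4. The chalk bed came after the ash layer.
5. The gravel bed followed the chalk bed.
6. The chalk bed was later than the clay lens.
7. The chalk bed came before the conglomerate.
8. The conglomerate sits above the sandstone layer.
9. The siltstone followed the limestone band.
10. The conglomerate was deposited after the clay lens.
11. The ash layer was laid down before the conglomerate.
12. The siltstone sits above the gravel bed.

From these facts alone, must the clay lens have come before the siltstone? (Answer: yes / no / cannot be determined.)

yes

Chain the constraints: the clay lens → the limestone band → the siltstone. Each link is directly stated, so the clay lens comes before the siltstone.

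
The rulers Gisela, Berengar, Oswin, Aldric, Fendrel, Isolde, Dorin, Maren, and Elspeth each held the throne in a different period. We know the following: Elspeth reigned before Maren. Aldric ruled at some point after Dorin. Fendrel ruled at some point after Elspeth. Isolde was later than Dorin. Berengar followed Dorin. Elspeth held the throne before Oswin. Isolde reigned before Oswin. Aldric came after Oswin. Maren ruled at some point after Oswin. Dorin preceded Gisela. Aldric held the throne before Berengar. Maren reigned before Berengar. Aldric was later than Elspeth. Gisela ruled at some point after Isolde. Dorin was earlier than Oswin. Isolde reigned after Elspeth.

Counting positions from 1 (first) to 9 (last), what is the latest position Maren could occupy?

8

Maren must come before Berengar — 1 ruler forced after them.
Everything else can be placed before Maren in some valid order, so Maren can sit as late as position 9 − 1 = 8.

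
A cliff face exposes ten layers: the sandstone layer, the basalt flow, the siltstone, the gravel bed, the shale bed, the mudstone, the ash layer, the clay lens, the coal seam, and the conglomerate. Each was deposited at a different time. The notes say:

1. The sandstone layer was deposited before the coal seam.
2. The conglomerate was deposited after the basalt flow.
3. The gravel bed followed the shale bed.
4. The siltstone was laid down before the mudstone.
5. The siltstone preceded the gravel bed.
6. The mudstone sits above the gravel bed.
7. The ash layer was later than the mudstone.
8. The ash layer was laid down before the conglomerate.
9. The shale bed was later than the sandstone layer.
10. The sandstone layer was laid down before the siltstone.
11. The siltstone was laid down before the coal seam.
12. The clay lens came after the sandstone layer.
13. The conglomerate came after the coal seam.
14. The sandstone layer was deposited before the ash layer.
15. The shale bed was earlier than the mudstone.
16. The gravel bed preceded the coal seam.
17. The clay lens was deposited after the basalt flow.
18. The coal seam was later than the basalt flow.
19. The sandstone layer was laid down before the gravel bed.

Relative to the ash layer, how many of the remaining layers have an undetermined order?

Forced before the ash layer: the gravel bed, the mudstone, the sandstone layer, the shale bed, and the siltstone; forced after the ash layer: the conglomerate.
That leaves the basalt flow, the clay lens, and the coal seam with no forced order relative to the ash layer — 3.

3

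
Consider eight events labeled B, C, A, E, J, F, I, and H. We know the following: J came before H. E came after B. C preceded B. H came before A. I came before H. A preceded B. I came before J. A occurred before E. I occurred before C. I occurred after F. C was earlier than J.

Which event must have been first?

F

F has a chain of constraints placing it before every other event, so F must be first.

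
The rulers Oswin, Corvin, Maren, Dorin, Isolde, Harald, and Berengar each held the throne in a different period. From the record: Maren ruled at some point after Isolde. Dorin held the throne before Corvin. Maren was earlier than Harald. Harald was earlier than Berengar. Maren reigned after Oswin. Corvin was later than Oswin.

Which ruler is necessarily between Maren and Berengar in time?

Harald

Tracing the constraints gives Maren → Harald → Berengar, so Harald sits after Maren and before Berengar.
No other ruler is forced both after Maren and before Berengar.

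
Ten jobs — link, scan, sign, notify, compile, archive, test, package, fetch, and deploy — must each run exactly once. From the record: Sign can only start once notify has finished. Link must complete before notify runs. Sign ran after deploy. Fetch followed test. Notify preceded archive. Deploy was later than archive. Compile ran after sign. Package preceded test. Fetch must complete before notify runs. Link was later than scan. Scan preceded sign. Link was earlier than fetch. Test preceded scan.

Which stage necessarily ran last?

Every other stage has a chain of constraints placing it before compile, so compile is last.

compile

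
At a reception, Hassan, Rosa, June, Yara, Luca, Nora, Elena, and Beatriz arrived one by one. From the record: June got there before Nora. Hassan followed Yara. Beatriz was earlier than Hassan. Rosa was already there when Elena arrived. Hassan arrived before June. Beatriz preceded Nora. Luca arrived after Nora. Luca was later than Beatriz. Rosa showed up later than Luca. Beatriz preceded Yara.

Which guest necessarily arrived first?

Beatriz has a chain of constraints placing them before every other guest, so Beatriz must be first.

Beatriz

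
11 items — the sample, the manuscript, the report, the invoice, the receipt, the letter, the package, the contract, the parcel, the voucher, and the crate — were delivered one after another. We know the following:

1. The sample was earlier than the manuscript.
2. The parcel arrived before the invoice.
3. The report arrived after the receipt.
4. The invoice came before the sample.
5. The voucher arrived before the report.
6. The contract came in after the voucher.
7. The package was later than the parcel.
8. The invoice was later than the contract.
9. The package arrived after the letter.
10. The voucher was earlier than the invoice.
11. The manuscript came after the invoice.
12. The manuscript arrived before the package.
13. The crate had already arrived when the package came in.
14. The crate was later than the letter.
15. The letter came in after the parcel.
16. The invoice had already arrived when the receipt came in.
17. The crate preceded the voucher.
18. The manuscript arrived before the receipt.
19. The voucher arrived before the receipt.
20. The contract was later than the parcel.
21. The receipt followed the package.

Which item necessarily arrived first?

the parcel

The parcel has a chain of constraints placing it before every other item, so the parcel must be first.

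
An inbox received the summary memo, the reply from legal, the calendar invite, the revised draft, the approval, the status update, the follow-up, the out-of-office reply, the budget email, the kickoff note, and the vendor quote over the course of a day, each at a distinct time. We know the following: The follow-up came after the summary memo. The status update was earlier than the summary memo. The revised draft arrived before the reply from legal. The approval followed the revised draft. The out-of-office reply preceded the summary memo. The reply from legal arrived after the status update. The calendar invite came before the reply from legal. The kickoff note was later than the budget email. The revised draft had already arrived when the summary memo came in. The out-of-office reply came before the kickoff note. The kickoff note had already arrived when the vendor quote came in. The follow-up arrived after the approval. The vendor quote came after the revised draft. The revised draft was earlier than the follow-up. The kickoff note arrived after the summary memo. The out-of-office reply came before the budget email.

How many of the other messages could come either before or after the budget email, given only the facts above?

Forced before the budget email: the out-of-office reply; forced after the budget email: the kickoff note and the vendor quote.
That leaves the approval, the calendar invite, the follow-up, the reply from legal, the revised draft, the status update, and the summary memo with no forced order relative to the budget email — 7.

7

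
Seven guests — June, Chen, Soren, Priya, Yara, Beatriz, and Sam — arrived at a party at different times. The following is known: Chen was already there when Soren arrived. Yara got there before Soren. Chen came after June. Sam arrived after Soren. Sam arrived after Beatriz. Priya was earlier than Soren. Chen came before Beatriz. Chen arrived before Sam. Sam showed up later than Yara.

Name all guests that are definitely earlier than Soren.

Directly stated before Soren: Chen, Priya, and Yara.
June reaches Soren via June → Chen → Soren.
No chain forces Beatriz (or any of the others) ahead of Soren.

Chen, June, Priya, Yara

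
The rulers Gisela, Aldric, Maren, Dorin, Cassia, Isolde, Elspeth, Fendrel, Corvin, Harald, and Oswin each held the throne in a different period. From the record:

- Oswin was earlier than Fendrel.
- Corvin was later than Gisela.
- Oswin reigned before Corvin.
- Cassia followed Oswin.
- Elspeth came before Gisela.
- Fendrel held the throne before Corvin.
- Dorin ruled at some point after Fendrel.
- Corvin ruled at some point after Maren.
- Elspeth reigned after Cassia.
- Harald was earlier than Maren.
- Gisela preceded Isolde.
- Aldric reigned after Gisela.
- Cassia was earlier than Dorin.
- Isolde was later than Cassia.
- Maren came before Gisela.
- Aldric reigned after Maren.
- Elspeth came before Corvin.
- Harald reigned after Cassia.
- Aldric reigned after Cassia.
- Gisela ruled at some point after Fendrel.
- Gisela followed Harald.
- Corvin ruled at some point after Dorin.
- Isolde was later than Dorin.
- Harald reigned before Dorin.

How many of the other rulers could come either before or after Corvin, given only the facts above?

2

Forced before Corvin: Cassia, Dorin, Elspeth, Fendrel, Gisela, Harald, Maren, and Oswin.
That leaves Aldric and Isolde with no forced order relative to Corvin — 2.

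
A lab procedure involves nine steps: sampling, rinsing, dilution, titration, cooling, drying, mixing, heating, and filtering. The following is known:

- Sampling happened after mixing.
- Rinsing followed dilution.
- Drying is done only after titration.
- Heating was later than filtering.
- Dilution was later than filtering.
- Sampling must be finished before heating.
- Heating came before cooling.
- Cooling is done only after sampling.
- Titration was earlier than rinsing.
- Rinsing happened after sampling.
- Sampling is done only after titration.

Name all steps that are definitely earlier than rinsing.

Directly stated before rinsing: dilution, sampling, and titration.
Filtering reaches rinsing via filtering → dilution → rinsing.
Mixing reaches rinsing via mixing → sampling → rinsing.

dilution, filtering, mixing, sampling, titration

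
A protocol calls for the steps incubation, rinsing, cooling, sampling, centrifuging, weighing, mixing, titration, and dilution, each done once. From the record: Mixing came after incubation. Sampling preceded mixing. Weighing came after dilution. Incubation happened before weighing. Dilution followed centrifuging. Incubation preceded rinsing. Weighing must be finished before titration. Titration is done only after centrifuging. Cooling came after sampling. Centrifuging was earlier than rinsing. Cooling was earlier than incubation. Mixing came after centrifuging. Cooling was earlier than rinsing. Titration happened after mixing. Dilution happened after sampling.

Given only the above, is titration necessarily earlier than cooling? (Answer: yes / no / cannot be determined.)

no

Tracing the constraints gives cooling → incubation → weighing → titration, so cooling must come before titration.
That means titration cannot be before cooling.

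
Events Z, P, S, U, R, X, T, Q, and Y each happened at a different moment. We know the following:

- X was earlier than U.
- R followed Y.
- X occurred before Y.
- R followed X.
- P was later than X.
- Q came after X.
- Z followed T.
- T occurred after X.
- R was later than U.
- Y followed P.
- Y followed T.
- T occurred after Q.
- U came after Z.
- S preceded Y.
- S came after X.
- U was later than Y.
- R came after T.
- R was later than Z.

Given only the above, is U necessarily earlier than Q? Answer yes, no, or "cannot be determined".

no

Tracing the constraints gives Q → T → Z → U, so Q must come before U.
That means U cannot be before Q.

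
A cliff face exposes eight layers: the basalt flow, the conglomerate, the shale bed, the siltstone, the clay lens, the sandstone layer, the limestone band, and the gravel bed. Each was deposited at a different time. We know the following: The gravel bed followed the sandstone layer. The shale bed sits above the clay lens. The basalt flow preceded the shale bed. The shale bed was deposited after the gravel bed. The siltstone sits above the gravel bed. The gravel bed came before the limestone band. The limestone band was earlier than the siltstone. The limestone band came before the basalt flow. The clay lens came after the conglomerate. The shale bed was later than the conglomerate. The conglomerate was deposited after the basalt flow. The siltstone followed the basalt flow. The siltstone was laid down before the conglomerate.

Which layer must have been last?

the shale bed

Every other layer has a chain of constraints placing it before the shale bed, so the shale bed is last.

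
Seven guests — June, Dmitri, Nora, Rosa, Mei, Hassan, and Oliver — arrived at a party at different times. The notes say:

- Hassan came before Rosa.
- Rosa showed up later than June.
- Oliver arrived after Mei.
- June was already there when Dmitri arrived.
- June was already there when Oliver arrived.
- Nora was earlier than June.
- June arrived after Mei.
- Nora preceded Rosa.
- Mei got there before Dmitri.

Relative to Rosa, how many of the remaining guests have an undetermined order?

2

Forced before Rosa: Hassan, June, Mei, and Nora.
That leaves Dmitri and Oliver with no forced order relative to Rosa — 2.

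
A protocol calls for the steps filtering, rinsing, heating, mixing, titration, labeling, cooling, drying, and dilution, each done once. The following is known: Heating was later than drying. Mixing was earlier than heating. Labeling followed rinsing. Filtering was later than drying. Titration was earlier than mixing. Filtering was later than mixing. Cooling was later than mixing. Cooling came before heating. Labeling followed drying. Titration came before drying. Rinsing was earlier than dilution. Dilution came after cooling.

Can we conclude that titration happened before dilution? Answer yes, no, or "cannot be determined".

yes

Chain the constraints: titration → mixing → cooling → dilution. Each link is directly stated, so titration comes before dilution.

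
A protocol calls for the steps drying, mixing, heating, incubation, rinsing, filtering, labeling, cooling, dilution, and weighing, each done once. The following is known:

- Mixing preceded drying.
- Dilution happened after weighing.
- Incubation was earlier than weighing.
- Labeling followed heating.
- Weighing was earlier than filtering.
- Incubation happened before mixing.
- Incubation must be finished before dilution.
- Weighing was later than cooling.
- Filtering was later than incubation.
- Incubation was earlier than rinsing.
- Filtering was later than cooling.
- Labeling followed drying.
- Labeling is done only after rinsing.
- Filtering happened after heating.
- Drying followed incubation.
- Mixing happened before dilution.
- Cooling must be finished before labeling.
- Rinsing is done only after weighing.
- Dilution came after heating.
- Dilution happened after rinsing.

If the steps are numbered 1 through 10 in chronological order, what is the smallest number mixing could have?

Incubation must come before mixing — 1 forced predecessor.
Nothing else is forced ahead of mixing, so its earliest slot is position 1 + 1 = 2.

2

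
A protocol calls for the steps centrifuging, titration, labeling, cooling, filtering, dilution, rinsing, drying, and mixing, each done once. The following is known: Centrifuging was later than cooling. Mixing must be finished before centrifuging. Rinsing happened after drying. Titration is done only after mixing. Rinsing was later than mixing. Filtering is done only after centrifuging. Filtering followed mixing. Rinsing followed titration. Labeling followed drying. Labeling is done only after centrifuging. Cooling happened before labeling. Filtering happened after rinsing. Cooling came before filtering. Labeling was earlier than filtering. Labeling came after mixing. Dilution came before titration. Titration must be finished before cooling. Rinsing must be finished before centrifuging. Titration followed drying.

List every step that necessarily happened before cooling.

Directly stated before cooling: titration.
Dilution reaches cooling via dilution → titration → cooling.
Drying reaches cooling via drying → titration → cooling.
Mixing reaches cooling via mixing → titration → cooling.
No chain forces rinsing (or any of the others) ahead of cooling.

dilution, drying, mixing, titration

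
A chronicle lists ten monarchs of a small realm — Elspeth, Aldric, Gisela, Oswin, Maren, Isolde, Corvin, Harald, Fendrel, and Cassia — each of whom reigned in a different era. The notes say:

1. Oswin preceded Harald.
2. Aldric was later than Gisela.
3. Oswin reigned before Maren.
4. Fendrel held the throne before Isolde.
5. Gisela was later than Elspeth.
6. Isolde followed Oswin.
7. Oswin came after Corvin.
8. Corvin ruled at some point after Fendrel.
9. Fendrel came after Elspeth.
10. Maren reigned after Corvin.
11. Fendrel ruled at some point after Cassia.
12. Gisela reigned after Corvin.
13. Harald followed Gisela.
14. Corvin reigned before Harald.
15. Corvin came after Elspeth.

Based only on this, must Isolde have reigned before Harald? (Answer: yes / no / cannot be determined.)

No chain of stated constraints runs from Isolde to Harald, and none runs from Harald to Isolde either.
So the relative order of Isolde and Harald is not fixed by the given facts.

cannot be determined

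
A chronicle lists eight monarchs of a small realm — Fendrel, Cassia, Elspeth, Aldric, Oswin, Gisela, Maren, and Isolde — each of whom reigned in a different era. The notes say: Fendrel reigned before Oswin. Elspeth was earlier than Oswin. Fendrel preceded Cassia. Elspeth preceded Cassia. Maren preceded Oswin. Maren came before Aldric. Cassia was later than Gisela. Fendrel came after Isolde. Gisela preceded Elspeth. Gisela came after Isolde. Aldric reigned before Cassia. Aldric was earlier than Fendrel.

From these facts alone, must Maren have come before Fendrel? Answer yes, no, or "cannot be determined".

yes

Chain the constraints: Maren → Aldric → Fendrel. Each link is directly stated, so Maren comes before Fendrel.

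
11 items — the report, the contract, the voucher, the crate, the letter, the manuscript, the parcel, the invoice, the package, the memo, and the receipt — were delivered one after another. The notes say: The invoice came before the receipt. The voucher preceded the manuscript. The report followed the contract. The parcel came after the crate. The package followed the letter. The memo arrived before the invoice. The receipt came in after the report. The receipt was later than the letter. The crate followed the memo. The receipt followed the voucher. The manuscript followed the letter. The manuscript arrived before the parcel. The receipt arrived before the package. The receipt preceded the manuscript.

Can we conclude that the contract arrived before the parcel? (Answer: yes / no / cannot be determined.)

yes

Chain the constraints: the contract → the report → the receipt → the manuscript → the parcel. Each link is directly stated, so the contract comes before the parcel.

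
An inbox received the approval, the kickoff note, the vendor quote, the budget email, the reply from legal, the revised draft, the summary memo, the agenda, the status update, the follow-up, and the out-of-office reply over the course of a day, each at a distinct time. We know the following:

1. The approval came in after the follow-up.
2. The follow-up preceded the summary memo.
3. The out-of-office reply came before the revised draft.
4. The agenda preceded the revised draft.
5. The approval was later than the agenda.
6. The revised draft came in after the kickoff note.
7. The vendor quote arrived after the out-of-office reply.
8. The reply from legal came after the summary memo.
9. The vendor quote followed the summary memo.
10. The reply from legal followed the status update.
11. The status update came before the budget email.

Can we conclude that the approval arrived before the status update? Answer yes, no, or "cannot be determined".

No chain of stated constraints runs from the approval to the status update, and none runs from the status update to the approval either.
So the relative order of the approval and the status update is not fixed by the given facts.

cannot be determined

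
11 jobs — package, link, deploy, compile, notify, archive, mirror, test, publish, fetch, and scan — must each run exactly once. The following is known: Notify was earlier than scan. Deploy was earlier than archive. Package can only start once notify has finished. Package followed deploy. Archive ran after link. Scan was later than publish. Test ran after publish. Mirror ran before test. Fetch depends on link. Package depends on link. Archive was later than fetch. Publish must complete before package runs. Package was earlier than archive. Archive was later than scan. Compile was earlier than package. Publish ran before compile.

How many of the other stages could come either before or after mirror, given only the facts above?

Forced after mirror: test.
That leaves archive, compile, deploy, fetch, link, notify, package, publish, and scan with no forced order relative to mirror — 9.

9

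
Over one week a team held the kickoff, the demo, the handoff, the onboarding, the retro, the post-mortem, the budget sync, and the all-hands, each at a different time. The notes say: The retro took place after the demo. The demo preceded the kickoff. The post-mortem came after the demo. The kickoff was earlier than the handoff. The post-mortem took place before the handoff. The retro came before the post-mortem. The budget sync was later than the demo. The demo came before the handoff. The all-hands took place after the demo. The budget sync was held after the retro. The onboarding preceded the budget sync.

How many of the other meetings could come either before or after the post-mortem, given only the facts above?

4

Forced before the post-mortem: the demo and the retro; forced after the post-mortem: the handoff.
That leaves the all-hands, the budget sync, the kickoff, and the onboarding with no forced order relative to the post-mortem — 4.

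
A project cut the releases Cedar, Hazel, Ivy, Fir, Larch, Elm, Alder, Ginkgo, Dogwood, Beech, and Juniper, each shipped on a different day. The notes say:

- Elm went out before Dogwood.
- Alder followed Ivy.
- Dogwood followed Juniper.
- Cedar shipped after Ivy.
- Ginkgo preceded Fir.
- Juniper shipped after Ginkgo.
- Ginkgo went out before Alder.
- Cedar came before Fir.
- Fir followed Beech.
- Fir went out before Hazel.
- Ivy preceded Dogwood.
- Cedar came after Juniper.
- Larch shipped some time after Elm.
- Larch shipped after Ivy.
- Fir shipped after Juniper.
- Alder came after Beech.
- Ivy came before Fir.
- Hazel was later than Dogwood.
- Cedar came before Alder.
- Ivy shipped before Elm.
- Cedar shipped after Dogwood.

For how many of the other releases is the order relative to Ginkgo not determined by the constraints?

4

Forced after Ginkgo: Alder, Cedar, Dogwood, Fir, Hazel, and Juniper.
That leaves Beech, Elm, Ivy, and Larch with no forced order relative to Ginkgo — 4.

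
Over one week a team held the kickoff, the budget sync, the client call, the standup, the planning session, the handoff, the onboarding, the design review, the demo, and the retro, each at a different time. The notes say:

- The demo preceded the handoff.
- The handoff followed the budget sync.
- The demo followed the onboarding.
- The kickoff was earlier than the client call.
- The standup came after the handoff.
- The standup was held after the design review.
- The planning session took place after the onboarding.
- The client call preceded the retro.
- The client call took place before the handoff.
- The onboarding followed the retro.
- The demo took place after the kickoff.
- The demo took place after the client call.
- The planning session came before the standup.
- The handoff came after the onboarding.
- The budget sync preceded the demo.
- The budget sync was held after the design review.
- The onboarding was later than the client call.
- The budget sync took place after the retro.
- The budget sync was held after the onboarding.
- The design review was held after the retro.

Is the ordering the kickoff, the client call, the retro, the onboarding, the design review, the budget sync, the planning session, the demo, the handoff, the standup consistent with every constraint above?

Check each stated constraint against the proposed order — e.g. the client call is ahead of the handoff; the kickoff is ahead of the demo. Every pair is in the required order; nothing is violated.

yes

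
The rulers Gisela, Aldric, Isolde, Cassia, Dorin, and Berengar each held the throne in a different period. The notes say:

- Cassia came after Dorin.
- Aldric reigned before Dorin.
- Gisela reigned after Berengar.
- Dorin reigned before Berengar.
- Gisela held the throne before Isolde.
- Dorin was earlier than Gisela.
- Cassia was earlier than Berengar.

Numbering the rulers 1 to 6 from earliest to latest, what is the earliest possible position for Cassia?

Aldric and Dorin must both come before Cassia — 2 forced predecessors.
Nothing else is forced ahead of Cassia, so their earliest slot is position 2 + 1 = 3.

3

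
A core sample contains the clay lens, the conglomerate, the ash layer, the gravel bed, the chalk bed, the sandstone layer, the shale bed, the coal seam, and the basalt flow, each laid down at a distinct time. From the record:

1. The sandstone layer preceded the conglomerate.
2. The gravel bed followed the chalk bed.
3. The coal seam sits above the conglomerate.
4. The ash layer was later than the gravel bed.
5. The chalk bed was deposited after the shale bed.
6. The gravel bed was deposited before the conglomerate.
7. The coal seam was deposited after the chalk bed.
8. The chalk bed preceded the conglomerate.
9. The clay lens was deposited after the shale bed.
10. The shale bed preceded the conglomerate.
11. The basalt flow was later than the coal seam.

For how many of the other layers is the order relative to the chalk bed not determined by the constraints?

2

Forced before the chalk bed: the shale bed; forced after the chalk bed: the ash layer, the basalt flow, the coal seam, the conglomerate, and the gravel bed.
That leaves the clay lens and the sandstone layer with no forced order relative to the chalk bed — 2.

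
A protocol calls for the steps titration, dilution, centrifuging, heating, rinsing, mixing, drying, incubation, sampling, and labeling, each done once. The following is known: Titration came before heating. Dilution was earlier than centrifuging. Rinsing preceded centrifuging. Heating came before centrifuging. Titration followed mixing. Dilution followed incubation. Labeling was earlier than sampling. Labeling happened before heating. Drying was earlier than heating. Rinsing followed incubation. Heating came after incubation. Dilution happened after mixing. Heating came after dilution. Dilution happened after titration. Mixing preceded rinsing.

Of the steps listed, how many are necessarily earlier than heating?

Directly stated before heating: dilution, drying, incubation, labeling, and titration.
Mixing reaches heating via mixing → dilution → heating.
No chain forces sampling (or any of the others) ahead of heating.
That's dilution, drying, incubation, labeling, mixing, and titration — 6 in all.

6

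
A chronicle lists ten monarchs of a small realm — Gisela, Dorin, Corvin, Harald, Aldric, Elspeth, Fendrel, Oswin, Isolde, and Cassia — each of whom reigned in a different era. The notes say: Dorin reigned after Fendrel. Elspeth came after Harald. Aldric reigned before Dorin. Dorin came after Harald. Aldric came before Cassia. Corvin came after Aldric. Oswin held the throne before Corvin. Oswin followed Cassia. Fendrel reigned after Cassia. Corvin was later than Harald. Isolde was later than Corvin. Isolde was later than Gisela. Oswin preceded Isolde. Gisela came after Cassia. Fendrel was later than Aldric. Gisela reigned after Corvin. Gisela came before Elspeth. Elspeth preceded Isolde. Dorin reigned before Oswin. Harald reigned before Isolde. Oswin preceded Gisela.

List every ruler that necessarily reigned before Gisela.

Aldric, Cassia, Corvin, Dorin, Fendrel, Harald, Oswin

Directly stated before Gisela: Cassia, Corvin, and Oswin.
Aldric reaches Gisela via Aldric → Corvin → Gisela.
Dorin reaches Gisela via Dorin → Oswin → Gisela.
Fendrel reaches Gisela via Fendrel → Dorin → Oswin → Gisela.
Likewise Harald reaches Gisela by chaining the stated constraints.
No chain forces Isolde (or any of the others) ahead of Gisela.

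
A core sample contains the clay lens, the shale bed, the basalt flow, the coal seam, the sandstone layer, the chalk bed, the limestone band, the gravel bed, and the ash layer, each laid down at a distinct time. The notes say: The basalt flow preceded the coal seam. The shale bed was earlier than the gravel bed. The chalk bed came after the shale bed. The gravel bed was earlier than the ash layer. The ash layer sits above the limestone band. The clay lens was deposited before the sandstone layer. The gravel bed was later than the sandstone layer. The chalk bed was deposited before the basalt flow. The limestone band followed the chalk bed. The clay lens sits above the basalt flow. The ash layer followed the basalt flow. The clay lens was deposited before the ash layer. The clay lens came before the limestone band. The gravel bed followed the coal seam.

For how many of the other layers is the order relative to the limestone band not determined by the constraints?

3

Forced before the limestone band: the basalt flow, the chalk bed, the clay lens, and the shale bed; forced after the limestone band: the ash layer.
That leaves the coal seam, the gravel bed, and the sandstone layer with no forced order relative to the limestone band — 3.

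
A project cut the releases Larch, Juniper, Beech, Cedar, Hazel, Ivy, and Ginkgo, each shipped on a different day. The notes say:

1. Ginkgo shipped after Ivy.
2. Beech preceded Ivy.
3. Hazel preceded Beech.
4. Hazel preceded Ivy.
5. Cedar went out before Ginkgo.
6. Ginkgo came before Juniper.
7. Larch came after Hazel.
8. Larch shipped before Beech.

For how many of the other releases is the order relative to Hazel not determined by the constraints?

Forced after Hazel: Beech, Ginkgo, Ivy, Juniper, and Larch.
That leaves Cedar with no forced order relative to Hazel — 1.

1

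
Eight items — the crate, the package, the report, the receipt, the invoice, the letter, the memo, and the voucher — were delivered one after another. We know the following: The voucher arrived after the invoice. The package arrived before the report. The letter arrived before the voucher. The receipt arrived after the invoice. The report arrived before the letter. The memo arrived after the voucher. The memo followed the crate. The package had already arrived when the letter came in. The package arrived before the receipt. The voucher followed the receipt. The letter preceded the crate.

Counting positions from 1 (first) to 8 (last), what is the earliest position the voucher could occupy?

The invoice, the letter, the package, the receipt, and the report must all come before the voucher — 5 forced predecessors.
Nothing else is forced ahead of the voucher, so its earliest slot is position 5 + 1 = 6.

6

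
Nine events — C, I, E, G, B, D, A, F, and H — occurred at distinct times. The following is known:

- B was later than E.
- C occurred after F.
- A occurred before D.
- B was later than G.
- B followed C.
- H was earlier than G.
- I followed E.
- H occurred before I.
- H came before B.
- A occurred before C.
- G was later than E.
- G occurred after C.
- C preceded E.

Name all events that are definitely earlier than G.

A, C, E, F, H

Directly stated before G: C, E, and H.
A reaches G via A → C → G.
F reaches G via F → C → G.
No chain forces I (or any of the others) ahead of G.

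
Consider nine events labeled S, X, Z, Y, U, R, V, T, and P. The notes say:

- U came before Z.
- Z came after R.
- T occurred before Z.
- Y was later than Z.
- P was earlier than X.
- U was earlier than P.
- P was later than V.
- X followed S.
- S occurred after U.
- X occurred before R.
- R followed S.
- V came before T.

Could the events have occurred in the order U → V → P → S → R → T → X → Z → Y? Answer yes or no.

no

The constraints require X before R, but in the proposed sequence R appears ahead of X. That one violation is enough.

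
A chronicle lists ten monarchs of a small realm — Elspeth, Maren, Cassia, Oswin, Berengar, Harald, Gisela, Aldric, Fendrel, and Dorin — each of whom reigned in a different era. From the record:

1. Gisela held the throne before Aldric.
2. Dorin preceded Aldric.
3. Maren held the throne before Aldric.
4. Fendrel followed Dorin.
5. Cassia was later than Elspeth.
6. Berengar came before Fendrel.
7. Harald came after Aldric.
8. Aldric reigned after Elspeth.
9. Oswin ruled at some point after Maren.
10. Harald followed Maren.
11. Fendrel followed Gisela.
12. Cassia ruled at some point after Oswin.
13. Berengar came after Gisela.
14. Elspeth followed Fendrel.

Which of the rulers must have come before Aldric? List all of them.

Directly stated before Aldric: Dorin, Elspeth, Gisela, and Maren.
Berengar reaches Aldric via Berengar → Fendrel → Elspeth → Aldric.
Fendrel reaches Aldric via Fendrel → Elspeth → Aldric.
No chain forces Cassia (or any of the others) ahead of Aldric.

Berengar, Dorin, Elspeth, Fendrel, Gisela, Maren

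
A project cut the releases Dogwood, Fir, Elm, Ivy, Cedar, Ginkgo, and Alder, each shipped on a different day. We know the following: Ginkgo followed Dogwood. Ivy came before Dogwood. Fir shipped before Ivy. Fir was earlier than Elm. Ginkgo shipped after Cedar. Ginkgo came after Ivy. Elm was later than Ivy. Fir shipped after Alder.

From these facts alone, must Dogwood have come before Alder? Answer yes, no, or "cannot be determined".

Tracing the constraints gives Alder → Fir → Ivy → Dogwood, so Alder must come before Dogwood.
That means Dogwood cannot be before Alder.

no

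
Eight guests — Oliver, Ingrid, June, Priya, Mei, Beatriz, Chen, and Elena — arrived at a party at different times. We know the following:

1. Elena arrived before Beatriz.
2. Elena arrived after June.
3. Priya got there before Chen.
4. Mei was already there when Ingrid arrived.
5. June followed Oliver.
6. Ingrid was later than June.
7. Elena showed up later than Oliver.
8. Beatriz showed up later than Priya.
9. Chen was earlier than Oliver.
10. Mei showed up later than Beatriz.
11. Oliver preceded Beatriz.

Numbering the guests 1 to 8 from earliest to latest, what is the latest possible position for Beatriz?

Beatriz must come before Ingrid and Mei — 2 guests forced after them.
Everything else can be placed before Beatriz in some valid order, so Beatriz can sit as late as position 8 − 2 = 6.

6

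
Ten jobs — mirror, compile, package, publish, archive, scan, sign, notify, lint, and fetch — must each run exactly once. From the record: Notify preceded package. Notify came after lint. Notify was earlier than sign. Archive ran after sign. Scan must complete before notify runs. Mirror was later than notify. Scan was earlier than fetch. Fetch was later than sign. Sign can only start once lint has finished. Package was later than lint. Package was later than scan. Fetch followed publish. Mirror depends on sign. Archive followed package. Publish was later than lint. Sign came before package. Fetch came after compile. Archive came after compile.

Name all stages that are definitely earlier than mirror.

Directly stated before mirror: notify and sign.
Lint reaches mirror via lint → sign → mirror.
Scan reaches mirror via scan → notify → mirror.

lint, notify, scan, sign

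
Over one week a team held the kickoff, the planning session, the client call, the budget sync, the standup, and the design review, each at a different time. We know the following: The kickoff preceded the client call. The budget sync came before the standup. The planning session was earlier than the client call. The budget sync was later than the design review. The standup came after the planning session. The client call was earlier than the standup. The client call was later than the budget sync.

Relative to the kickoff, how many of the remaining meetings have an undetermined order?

3

Forced after the kickoff: the client call and the standup.
That leaves the budget sync, the design review, and the planning session with no forced order relative to the kickoff — 3.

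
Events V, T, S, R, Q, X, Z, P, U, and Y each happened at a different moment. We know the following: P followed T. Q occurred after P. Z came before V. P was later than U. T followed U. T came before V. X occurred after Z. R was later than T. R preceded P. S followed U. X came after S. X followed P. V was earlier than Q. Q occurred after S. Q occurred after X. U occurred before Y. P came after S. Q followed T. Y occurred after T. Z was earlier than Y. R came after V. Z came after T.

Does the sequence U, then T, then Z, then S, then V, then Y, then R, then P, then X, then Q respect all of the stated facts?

Check each stated constraint against the proposed order — e.g. U is ahead of P; T is ahead of Q. Every pair is in the required order; nothing is violated.

yes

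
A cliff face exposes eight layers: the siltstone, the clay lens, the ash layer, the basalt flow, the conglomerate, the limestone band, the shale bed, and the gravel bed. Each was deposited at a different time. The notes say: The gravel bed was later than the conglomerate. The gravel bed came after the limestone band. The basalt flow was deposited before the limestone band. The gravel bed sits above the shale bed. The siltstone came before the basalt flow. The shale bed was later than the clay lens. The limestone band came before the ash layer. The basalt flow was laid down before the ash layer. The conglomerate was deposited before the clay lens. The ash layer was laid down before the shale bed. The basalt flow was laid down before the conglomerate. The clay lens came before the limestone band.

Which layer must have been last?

the gravel bed

Every other layer has a chain of constraints placing it before the gravel bed, so the gravel bed is last.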